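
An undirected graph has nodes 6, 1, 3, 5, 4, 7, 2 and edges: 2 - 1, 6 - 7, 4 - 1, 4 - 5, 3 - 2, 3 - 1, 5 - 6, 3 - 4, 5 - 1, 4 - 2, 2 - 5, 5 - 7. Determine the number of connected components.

Starting from 1 we can reach 1, 2, 3, 4, 5, 6, 7. That is one component of size 7.
Total: 1 component.

1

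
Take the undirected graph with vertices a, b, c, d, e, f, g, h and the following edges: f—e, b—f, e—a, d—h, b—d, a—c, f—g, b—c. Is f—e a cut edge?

No

After removing f—e, the path f-b-c-a-e still connects them, so the edge is not a bridge.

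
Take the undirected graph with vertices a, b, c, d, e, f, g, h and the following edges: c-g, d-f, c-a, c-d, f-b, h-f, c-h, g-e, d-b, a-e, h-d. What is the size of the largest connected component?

Starting from a we can reach a, b, c, d, e, f, g, h. That is one component of size 8.
The largest has 8 vertices.

8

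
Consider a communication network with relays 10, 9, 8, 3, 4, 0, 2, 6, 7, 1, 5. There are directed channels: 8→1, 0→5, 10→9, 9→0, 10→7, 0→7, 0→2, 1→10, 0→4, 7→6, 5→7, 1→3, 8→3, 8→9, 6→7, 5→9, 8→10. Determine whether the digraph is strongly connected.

No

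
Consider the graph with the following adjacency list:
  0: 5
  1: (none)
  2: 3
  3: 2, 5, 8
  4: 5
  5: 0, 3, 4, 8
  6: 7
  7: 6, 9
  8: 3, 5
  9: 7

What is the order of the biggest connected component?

1 is isolated — a component by itself.
Starting from 6 we can reach 6, 7, 9. That is one component of size 3.
Starting from 0 we can reach 0, 2, 3, 4, 5, 8. That is one component of size 6.
The largest has 6 vertices.

6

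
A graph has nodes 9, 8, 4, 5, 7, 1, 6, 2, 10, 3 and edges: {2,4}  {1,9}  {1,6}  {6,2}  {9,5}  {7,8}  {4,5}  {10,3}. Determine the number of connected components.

Starting from 7 we can reach 7, 8. That is one component of size 2.
Starting from 3 we can reach 3, 10. That is one component of size 2.
Starting from 1 we can reach 1, 2, 4, 5, 6, 9. That is one component of size 6.
Total: 3 components.

3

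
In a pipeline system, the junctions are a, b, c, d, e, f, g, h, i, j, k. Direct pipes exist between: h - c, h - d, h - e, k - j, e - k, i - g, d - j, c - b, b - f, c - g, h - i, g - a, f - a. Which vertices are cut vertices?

Removing h increases the component count from 1 to 2, so h is a cut vertex.
By contrast removing g leaves 1 component; it is not a cut vertex. No other vertex is a cut vertex either.

h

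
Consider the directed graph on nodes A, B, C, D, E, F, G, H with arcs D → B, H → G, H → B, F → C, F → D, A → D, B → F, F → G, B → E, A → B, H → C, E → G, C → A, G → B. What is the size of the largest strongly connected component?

7

{A, B, C, D, E, F, G} are all mutually reachable — one SCC of size 7.
{H} is an SCC by itself.
The largest has 7 vertices.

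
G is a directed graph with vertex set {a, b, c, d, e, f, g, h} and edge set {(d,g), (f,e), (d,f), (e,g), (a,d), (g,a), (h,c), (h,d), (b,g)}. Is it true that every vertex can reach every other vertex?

There is no directed path from h to b, so the graph is not strongly connected.

No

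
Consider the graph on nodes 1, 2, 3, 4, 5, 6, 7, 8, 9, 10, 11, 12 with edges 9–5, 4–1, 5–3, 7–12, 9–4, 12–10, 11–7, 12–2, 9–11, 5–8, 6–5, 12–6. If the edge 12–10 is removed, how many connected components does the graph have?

Before removal there is 1 component.
12–10 is a bridge — removing it separates 12's side from 10's side.
After removal: 2 components.

2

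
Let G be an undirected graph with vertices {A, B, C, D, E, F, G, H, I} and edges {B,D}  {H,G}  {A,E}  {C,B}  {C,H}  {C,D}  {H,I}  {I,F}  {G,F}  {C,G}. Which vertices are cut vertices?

Removing C increases the component count from 2 to 3, so C is a cut vertex.
By contrast removing B leaves 2 components; it is not a cut vertex. No other vertex is a cut vertex either.

C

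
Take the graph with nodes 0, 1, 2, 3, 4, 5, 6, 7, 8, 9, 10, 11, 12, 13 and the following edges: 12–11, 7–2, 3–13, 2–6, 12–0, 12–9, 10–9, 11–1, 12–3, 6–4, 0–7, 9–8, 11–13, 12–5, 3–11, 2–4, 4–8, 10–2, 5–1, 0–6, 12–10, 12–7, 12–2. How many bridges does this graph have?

The edges on the cycle 12-3-13-11-12 are not bridges since each lies on that cycle.
Every edge lies on some cycle, so there are no bridges.

0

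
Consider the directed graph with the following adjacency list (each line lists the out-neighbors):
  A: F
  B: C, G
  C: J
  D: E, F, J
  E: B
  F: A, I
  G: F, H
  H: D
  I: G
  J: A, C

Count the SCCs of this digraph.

1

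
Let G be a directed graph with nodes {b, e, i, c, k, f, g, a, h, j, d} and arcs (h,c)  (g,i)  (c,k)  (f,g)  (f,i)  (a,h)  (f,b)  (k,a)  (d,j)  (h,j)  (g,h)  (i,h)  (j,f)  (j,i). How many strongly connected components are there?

4

{a, c, f, g, h, i, j, k} are all mutually reachable — one SCC of size 8.
{e} is an SCC by itself.
{d} is an SCC by itself.
{b} is an SCC by itself.
That gives 4 strongly connected components.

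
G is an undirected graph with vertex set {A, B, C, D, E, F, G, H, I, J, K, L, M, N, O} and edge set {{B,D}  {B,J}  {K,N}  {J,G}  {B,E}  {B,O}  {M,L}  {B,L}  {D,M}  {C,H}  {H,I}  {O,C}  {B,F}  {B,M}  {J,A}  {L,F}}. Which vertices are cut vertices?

Removing B increases the component count from 2 to 5, so B is a cut vertex.
Removing C increases the component count from 2 to 3, so C is a cut vertex.
Removing H increases the component count from 2 to 3, so H is a cut vertex.
Likewise J, O are cut vertices.
By contrast removing N leaves 2 components; it is not a cut vertex. No other vertex is a cut vertex either.

B, C, H, J, O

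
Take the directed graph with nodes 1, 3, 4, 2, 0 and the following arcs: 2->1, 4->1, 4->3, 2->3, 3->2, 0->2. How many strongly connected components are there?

4

{2, 3} are all mutually reachable — one SCC of size 2.
{4} is an SCC by itself.
{1} is an SCC by itself.
{0} is an SCC by itself.
That gives 4 strongly connected components.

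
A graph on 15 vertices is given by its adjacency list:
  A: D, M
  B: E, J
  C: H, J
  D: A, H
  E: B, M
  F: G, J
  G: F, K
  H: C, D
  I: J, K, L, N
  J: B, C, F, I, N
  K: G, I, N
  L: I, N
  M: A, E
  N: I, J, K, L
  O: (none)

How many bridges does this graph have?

The edges on the cycle J-F-G-K-I-J are not bridges since each lies on that cycle.
Every edge lies on some cycle, so there are no bridges.

0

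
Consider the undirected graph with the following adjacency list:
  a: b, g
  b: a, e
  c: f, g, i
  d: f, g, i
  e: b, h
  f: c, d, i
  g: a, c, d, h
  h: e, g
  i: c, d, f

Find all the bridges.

none

The edges on the cycle g-h-e-b-a-g are not bridges since each lies on that cycle.
Every edge lies on some cycle, so there are no bridges.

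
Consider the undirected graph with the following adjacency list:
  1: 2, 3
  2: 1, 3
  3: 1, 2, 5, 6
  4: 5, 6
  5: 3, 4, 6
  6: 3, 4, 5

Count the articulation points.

Removing 3 increases the component count from 1 to 2, so 3 is a cut vertex.
By contrast removing 1 leaves 1 component; it is not a cut vertex. No other vertex is a cut vertex either.

1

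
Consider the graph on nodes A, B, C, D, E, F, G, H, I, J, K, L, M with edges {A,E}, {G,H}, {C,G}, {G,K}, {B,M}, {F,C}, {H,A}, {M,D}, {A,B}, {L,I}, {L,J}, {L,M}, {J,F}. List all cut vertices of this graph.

Removing A increases the component count from 1 to 2, so A is a cut vertex.
Removing G increases the component count from 1 to 2, so G is a cut vertex.
Removing L increases the component count from 1 to 2, so L is a cut vertex.
Likewise M is a cut vertex.
By contrast removing C leaves 1 component; it is not a cut vertex. No other vertex is a cut vertex either.

A, G, L, M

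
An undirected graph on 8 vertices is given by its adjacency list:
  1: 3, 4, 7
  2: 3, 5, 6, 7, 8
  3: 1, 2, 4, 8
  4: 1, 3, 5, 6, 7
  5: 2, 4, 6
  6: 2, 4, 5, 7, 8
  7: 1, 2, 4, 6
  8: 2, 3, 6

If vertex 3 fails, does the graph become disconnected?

No

Deleting 3 leaves 1 component (was 1) (its neighbors 1, 2, 4, 8 remain connected to each other), so 3 is not a cut vertex.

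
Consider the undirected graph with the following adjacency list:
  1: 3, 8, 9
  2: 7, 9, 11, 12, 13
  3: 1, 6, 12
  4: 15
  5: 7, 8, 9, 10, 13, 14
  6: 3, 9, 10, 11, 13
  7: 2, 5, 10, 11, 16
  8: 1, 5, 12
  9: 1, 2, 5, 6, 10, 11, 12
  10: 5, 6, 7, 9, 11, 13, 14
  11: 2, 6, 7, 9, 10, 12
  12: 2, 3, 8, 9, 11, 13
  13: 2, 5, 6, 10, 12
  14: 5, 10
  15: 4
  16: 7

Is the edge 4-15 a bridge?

Yes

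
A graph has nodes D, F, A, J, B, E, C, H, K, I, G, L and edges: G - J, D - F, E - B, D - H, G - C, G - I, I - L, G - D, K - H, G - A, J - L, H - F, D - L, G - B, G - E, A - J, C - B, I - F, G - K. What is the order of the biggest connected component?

Starting from A we can reach A, B, C, D, E, F, G, H, I, J, K, L. That is one component of size 12.
The largest has 12 vertices.

12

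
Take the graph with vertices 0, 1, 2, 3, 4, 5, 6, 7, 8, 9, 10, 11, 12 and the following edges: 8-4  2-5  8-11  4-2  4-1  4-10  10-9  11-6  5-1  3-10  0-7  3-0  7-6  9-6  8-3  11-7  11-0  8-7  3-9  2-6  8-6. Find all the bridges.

none

The edges on the cycle 4-2-5-1-4 are not bridges since each lies on that cycle.
Every edge lies on some cycle, so there are no bridges.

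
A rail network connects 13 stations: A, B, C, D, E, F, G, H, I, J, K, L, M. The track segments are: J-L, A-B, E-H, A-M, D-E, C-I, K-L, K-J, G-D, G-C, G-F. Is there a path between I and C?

From I we can reach C, D, E, F, G, H, I, which includes C.

Yes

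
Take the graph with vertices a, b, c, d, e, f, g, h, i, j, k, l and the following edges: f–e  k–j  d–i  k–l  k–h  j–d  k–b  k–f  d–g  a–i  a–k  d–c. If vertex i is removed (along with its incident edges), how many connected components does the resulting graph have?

With i gone, the remaining components are: {a, b, c, d, e, f, g, h, j, k, l}.
That is 1 component.

1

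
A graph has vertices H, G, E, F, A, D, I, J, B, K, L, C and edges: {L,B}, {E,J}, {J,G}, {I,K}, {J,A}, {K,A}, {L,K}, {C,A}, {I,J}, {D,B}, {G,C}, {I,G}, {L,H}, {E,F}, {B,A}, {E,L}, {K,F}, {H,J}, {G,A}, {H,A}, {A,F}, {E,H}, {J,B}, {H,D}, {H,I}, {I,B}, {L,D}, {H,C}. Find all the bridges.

none

The edges on the cycle E-L-K-I-H-E are not bridges since each lies on that cycle.
Every edge lies on some cycle, so there are no bridges.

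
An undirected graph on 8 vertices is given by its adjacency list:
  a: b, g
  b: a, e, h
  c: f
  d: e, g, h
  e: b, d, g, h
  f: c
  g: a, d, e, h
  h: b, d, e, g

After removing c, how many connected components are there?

2

With c gone, the remaining components are: {f}; {a, b, d, e, g, h}.
That is 2 components.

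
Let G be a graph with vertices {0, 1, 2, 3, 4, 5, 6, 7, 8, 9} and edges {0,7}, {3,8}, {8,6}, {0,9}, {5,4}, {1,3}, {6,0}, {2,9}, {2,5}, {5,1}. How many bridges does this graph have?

2

The edges on the cycle 2-5-1-3-8-6-0-9-2 are not bridges since each lies on that cycle.
But removing 7 - 0 disconnects 7 from 0; removing 4 - 5 disconnects 4 from 5 — these are bridges.
That makes 2 bridges.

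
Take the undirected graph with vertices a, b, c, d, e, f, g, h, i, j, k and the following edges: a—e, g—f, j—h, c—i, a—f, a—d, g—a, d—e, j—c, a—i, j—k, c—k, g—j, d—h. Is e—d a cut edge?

No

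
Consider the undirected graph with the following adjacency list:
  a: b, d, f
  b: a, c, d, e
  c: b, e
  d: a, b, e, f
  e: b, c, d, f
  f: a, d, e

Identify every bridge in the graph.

The edges on the cycle f-e-c-b-d-f are not bridges since each lies on that cycle.
Every edge lies on some cycle, so there are no bridges.

none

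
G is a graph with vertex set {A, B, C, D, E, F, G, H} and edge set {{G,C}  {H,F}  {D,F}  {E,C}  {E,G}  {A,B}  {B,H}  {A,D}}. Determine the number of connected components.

Starting from C we can reach C, E, G. That is one component of size 3.
Starting from A we can reach A, B, D, F, H. That is one component of size 5.
Total: 2 components.

2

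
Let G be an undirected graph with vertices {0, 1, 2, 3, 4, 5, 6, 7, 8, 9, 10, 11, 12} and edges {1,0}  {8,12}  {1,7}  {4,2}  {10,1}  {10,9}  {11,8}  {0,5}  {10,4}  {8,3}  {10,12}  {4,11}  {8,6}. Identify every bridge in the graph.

The edges on the cycle 10-4-11-8-12-10 are not bridges since each lies on that cycle.
But removing 4–2 disconnects 4 from 2; removing 3–8 disconnects 3 from 8; removing 8–6 disconnects 8 from 6; removing 10–9 disconnects 10 from 9 — these are bridges.
In total 8 edges are bridges.

0-1, 0-5, 1-10, 1-7, 10-9, 2-4, 3-8, 6-8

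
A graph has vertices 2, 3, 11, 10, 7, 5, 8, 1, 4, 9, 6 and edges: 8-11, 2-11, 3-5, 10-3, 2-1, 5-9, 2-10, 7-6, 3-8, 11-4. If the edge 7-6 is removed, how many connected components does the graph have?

3

Before removal there are 2 components.
7-6 is a bridge — removing it separates 7's side from 6's side.
After removal: 3 components.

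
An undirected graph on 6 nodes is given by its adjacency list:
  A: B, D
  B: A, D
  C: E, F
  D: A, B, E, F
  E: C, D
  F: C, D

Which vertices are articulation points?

D

Removing D increases the component count from 1 to 2, so D is a cut vertex.
By contrast removing B leaves 1 component; it is not a cut vertex. No other vertex is a cut vertex either.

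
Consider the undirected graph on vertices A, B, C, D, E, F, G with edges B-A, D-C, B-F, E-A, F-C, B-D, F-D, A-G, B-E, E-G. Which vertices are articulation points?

Removing B increases the component count from 1 to 2, so B is a cut vertex.
By contrast removing E leaves 1 component; it is not a cut vertex. No other vertex is a cut vertex either.

B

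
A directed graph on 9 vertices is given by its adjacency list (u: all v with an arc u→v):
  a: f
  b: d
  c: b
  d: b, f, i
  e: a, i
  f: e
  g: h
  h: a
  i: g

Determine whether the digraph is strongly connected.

There is no directed path from d to c, so the graph is not strongly connected.

No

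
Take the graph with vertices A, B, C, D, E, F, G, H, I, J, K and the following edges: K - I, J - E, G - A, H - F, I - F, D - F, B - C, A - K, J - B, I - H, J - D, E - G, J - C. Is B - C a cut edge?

After removing B - C, the path B-J-C still connects them, so the edge is not a bridge.

No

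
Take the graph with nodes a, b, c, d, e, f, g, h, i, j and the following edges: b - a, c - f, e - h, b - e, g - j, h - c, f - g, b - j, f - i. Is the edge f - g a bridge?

No

After removing f - g, the path f-c-h-e-b-j-g still connects them, so the edge is not a bridge.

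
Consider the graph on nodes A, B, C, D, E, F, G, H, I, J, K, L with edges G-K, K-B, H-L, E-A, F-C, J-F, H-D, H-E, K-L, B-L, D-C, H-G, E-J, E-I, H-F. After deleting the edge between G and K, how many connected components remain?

1

G and K are still connected via G-H-L-K, so the component count stays at 1.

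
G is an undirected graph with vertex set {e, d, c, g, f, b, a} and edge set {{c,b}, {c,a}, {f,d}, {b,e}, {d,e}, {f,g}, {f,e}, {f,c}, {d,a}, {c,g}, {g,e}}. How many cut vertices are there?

0

Removing g, for instance, still leaves 1 component. No single vertex removal increases the component count — the graph has no articulation points.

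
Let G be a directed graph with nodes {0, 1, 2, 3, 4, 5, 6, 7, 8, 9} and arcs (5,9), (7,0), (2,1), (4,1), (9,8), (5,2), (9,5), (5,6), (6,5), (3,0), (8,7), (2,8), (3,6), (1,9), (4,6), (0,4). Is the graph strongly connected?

No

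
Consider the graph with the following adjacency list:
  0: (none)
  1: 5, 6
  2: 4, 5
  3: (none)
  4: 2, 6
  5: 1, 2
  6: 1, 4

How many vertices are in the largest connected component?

5

3 is isolated — a component by itself.
0 is isolated — a component by itself.
Starting from 1 we can reach 1, 2, 4, 5, 6. That is one component of size 5.
The largest has 5 vertices.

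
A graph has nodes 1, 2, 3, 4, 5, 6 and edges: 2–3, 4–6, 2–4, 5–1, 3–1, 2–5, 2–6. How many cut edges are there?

The edges on the cycle 2-4-6-2 are not bridges since each lies on that cycle.
Every edge lies on some cycle, so there are no bridges.

0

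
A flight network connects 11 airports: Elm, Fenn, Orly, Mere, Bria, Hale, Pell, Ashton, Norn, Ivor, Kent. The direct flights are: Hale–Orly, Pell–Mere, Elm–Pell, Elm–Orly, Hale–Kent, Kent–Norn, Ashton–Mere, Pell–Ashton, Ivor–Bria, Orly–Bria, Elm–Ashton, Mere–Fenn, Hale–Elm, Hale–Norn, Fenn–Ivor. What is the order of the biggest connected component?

11

Starting from Elm we can reach Elm, Bria, Fenn, Hale, Ivor, Kent, Mere, Norn, Orly, Pell, Ashton. That is one component of size 11.
The largest has 11 vertices.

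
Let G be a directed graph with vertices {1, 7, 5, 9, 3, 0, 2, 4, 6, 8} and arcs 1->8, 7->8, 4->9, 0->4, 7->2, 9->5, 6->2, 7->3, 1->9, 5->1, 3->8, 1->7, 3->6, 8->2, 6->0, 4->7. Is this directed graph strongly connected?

No

There is no directed path from 8 to 0, so the graph is not strongly connected.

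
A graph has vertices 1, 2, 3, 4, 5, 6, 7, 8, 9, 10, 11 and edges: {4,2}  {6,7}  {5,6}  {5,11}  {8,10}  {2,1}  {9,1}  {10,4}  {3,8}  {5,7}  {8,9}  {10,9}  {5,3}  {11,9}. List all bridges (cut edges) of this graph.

none

The edges on the cycle 5-6-7-5 are not bridges since each lies on that cycle.
Every edge lies on some cycle, so there are no bridges.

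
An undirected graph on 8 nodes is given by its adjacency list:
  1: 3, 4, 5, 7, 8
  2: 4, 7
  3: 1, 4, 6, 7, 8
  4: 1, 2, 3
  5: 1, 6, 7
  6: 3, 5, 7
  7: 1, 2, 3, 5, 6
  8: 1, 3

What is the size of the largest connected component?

8

Starting from 1 we can reach 1, 2, 3, 4, 5, 6, 7, 8. That is one component of size 8.
The largest has 8 vertices.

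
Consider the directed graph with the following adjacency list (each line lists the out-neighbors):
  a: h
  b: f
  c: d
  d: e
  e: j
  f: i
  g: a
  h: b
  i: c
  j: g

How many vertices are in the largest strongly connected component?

{a, b, c, d, e, f, g, h, i, j} are all mutually reachable — one SCC of size 10.
The largest has 10 vertices.

10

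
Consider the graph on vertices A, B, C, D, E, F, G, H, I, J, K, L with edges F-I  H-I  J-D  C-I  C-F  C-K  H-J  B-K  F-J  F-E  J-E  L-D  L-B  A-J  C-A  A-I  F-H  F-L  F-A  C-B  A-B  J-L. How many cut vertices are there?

0

Removing I, for instance, still leaves 2 components. No single vertex removal increases the component count — the graph has no articulation points.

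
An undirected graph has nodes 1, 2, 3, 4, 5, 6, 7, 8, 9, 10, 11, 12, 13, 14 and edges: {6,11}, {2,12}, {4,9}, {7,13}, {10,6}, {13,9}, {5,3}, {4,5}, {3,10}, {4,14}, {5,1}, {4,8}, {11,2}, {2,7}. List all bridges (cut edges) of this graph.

1-5, 12-2, 14-4, 4-8

The edges on the cycle 4-5-3-10-6-11-2-7-13-9-4 are not bridges since each lies on that cycle.
But removing 4–14 disconnects 4 from 14; removing 5–1 disconnects 5 from 1; removing 4–8 disconnects 4 from 8; removing 12–2 disconnects 12 from 2 — these are bridges.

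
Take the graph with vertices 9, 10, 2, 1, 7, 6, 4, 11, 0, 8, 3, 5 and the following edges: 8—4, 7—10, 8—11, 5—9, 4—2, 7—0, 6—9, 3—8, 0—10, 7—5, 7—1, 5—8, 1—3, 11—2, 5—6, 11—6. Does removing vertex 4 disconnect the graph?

Deleting 4 leaves 1 component (was 1) (its neighbors 2, 8 remain connected to each other), so 4 is not a cut vertex.

No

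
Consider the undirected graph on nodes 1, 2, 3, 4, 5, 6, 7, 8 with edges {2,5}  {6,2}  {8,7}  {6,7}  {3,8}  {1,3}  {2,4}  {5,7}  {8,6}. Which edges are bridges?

The edges on the cycle 8-6-2-5-7-8 are not bridges since each lies on that cycle.
But removing 1-3 disconnects 1 from 3; removing 3-8 disconnects 3 from 8; removing 2-4 disconnects 2 from 4 — these are bridges.

1-3, 2-4, 3-8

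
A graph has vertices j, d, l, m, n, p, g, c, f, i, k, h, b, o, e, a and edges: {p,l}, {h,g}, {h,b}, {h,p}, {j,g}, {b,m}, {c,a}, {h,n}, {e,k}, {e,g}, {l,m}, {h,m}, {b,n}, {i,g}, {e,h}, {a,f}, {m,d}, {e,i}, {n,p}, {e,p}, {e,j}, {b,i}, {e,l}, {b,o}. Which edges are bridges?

a-c, a-f, b-o, d-m, e-k

The edges on the cycle h-b-m-l-p-n-h are not bridges since each lies on that cycle.
But removing m - d disconnects m from d; removing k - e disconnects k from e; removing o - b disconnects o from b; removing c - a disconnects c from a — these are bridges.
In total 5 edges are bridges.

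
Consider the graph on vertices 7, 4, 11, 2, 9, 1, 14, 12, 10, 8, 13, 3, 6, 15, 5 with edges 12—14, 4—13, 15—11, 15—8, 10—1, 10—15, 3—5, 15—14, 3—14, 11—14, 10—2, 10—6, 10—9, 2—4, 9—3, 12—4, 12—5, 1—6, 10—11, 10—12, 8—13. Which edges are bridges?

The edges on the cycle 10-1-6-10 are not bridges since each lies on that cycle.
Every edge lies on some cycle, so there are no bridges.

none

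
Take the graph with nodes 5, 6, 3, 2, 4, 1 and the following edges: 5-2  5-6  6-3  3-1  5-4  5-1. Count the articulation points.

Removing 5 increases the component count from 1 to 3, so 5 is a cut vertex.
By contrast removing 2 leaves 1 component; it is not a cut vertex. No other vertex is a cut vertex either.

1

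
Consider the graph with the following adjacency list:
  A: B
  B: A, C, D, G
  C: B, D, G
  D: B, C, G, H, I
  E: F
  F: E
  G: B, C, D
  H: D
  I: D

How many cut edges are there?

The edges on the cycle C-G-D-B-C are not bridges since each lies on that cycle.
But removing B-A disconnects B from A; removing D-I disconnects D from I; removing F-E disconnects F from E; removing H-D disconnects H from D — these are bridges.
That makes 4 bridges.

4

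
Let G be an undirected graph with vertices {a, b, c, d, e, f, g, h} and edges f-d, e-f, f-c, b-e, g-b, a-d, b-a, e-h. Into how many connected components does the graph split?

Starting from a we can reach a, b, c, d, e, f, g, h. That is one component of size 8.
Total: 1 component.

1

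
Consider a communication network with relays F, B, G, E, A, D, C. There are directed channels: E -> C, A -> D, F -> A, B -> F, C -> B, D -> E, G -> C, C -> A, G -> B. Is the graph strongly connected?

There is no directed path from F to G, so the graph is not strongly connected.

No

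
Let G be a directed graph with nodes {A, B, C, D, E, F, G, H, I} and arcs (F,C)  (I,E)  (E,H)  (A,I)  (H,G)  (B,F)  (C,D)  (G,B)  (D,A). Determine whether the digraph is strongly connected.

From C we can reach every vertex (A, B, C, D, E, F, G, H, I), and every vertex can reach C (A, B, C, D, E, F, G, H, I). So the whole graph is one strongly connected component.

Yes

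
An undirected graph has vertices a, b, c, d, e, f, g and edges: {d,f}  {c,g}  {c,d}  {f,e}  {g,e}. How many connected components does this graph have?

3

b is isolated — a component by itself.
a is isolated — a component by itself.
Starting from c we can reach c, d, e, f, g. That is one component of size 5.
Total: 3 components.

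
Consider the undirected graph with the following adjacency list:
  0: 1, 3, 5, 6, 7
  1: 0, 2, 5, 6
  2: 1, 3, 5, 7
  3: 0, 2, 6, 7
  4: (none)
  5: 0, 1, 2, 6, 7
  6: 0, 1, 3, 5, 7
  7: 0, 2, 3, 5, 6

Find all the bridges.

none

The edges on the cycle 1-2-7-3-6-5-1 are not bridges since each lies on that cycle.
Every edge lies on some cycle, so there are no bridges.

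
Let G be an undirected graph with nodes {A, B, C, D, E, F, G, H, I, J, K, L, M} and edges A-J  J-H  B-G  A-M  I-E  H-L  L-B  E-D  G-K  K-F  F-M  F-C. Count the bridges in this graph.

The edges on the cycle A-J-H-L-B-G-K-F-M-A are not bridges since each lies on that cycle.
But removing I-E disconnects I from E; removing E-D disconnects E from D; removing C-F disconnects C from F — these are bridges.
That makes 3 bridges.

3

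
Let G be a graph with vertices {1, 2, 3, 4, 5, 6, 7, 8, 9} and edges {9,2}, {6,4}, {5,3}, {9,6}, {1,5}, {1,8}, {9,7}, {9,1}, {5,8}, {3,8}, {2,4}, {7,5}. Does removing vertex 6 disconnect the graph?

No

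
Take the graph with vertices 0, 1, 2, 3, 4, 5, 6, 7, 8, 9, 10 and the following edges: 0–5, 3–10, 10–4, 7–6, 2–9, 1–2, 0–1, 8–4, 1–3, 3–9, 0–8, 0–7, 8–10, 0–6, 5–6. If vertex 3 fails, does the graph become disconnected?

No

Deleting 3 leaves 1 component (was 1) (its neighbors 1, 9, 10 remain connected to each other), so 3 is not a cut vertex.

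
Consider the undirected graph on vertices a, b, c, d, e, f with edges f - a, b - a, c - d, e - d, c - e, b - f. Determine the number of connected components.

Starting from c we can reach c, d, e. That is one component of size 3.
Starting from a we can reach a, b, f. That is one component of size 3.
Total: 2 components.

2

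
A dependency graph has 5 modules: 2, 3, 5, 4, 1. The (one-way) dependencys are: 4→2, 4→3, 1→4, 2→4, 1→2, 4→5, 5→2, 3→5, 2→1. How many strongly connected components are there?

1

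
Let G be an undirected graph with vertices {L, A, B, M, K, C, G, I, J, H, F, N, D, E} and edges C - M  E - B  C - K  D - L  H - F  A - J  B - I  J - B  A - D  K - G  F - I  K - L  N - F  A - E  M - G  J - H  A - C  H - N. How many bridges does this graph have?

The edges on the cycle C-M-G-K-C are not bridges since each lies on that cycle.
Every edge lies on some cycle, so there are no bridges.

0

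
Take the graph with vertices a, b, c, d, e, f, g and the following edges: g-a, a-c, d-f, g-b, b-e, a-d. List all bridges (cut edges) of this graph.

a-c, a-d, a-g, b-e, b-g, d-f

removing c-a disconnects c from a; removing d-a disconnects d from a; removing g-b disconnects g from b; removing d-f disconnects d from f — these are bridges.
In total 6 edges are bridges.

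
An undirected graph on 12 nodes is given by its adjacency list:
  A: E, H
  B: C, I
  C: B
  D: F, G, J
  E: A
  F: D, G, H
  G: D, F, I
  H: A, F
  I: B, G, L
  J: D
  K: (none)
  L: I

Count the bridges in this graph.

The edges on the cycle G-F-D-G are not bridges since each lies on that cycle.
But removing B-I disconnects B from I; removing I-L disconnects I from L; removing D-J disconnects D from J; removing A-H disconnects A from H — these are bridges.
In total 8 edges are bridges.

8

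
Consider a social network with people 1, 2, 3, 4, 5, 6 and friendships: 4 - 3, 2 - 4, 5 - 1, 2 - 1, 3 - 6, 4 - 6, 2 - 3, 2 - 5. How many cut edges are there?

The edges on the cycle 2-5-1-2 are not bridges since each lies on that cycle.
Every edge lies on some cycle, so there are no bridges.

0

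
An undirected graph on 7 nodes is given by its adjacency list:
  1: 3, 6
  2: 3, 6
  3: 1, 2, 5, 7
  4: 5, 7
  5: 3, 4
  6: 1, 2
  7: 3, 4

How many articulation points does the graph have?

Removing 3 increases the component count from 1 to 2, so 3 is a cut vertex.
By contrast removing 2 leaves 1 component; it is not a cut vertex. No other vertex is a cut vertex either.

1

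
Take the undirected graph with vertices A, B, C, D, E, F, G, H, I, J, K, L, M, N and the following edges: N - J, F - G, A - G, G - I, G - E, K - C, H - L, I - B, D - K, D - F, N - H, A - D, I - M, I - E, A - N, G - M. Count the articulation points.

7

Removing A increases the component count from 1 to 2, so A is a cut vertex.
Removing D increases the component count from 1 to 2, so D is a cut vertex.
Removing G increases the component count from 1 to 2, so G is a cut vertex.
Likewise H, I, K, N are cut vertices.
By contrast removing B leaves 1 component; it is not a cut vertex. No other vertex is a cut vertex either.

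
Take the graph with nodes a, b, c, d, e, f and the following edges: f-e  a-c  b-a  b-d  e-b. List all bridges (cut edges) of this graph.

removing b-a disconnects b from a; removing d-b disconnects d from b; removing c-a disconnects c from a; removing e-f disconnects e from f — these are bridges.
In total 5 edges are bridges.

a-b, a-c, b-d, b-e, e-f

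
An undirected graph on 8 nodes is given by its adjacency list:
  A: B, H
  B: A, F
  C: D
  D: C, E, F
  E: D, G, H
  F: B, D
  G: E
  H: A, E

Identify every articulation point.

Removing D increases the component count from 1 to 2, so D is a cut vertex.
Removing E increases the component count from 1 to 2, so E is a cut vertex.
By contrast removing A leaves 1 component; it is not a cut vertex. No other vertex is a cut vertex either.

D, E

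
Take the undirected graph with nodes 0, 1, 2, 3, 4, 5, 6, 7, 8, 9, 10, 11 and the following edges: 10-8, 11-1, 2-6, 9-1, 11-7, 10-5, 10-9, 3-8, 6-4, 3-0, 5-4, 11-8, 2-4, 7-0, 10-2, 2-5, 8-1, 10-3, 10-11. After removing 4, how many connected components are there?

1

With 4 gone, the remaining components are: {0, 1, 2, 3, 5, 6, 7, 8, 9, 10, 11}.
That is 1 component.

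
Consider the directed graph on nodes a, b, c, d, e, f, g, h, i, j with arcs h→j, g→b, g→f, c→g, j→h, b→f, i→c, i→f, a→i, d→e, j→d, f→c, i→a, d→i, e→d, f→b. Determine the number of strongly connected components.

{b, c, f, g} are all mutually reachable — one SCC of size 4.
{d, e} are all mutually reachable — one SCC of size 2.
{a, i} are all mutually reachable — one SCC of size 2.
{h, j} are all mutually reachable — one SCC of size 2.
That gives 4 strongly connected components.

4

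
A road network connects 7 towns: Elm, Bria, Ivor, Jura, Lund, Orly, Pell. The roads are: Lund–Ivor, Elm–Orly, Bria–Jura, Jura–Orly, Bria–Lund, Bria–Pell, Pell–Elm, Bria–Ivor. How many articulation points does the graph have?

1

Removing Bria increases the component count from 1 to 2, so Bria is a cut vertex.
By contrast removing Pell leaves 1 component; it is not a cut vertex. No other vertex is a cut vertex either.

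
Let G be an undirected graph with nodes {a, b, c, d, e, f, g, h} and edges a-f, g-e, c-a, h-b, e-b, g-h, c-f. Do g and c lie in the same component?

No

The component containing g is {b, e, g, h}, and c is not in it.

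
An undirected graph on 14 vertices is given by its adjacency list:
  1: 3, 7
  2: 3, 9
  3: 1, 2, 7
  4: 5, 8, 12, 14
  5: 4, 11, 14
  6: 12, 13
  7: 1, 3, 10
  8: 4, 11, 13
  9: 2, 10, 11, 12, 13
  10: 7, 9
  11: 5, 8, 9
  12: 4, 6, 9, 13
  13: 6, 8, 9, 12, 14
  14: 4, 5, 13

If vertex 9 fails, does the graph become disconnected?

Deleting 9 raises the number of components from 1 to 2, so 9 is a cut vertex.

Yes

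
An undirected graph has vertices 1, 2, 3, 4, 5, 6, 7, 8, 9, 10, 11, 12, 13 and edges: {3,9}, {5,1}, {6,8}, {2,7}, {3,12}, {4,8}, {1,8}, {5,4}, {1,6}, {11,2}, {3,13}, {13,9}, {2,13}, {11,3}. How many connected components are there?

3

10 is isolated — a component by itself.
Starting from 1 we can reach 1, 4, 5, 6, 8. That is one component of size 5.
Starting from 2 we can reach 2, 3, 7, 9, 11, 12, 13. That is one component of size 7.
Total: 3 components.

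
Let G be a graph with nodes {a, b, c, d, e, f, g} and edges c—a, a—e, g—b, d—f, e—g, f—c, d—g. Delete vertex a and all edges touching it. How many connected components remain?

1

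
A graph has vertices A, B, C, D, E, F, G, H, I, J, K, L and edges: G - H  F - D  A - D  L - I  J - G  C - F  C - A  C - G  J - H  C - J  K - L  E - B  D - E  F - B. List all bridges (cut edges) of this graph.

The edges on the cycle C-J-H-G-C are not bridges since each lies on that cycle.
But removing L - I disconnects L from I; removing K - L disconnects K from L — these are bridges.

I-L, K-L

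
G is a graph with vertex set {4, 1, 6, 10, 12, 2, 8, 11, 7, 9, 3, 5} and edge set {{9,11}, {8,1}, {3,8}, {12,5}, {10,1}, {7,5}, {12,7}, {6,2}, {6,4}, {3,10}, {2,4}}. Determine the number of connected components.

Starting from 9 we can reach 9, 11. That is one component of size 2.
Starting from 5 we can reach 5, 7, 12. That is one component of size 3.
Starting from 2 we can reach 2, 4, 6. That is one component of size 3.
Starting from 1 we can reach 1, 3, 8, 10. That is one component of size 4.
Total: 4 components.

4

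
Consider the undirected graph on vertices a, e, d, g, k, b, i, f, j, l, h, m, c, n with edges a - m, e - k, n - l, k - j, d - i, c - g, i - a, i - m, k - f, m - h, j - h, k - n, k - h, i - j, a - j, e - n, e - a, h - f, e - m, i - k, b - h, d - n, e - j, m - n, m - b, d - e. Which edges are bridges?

c-g, l-n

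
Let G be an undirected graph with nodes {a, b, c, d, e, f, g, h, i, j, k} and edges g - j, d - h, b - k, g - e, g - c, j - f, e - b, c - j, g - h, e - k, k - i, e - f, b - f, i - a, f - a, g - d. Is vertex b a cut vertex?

Deleting b leaves 1 component (was 1) (its neighbors e, f, k remain connected to each other), so b is not a cut vertex.

No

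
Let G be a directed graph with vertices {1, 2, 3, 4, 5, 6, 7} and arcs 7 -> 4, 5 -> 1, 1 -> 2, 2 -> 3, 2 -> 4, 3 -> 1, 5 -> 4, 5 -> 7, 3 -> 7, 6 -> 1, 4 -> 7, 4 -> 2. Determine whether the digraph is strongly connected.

No

There is no directed path from 6 to 5, so the graph is not strongly connected.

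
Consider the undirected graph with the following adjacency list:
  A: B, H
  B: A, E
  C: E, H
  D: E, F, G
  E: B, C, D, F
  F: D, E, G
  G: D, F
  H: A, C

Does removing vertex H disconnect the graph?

Deleting H leaves 1 component (was 1) (its neighbors A, C remain connected to each other), so H is not a cut vertex.

No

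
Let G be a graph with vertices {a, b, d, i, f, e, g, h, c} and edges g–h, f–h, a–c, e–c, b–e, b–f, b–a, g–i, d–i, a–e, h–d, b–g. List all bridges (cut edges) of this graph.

none

The edges on the cycle b-f-h-d-i-g-b are not bridges since each lies on that cycle.
Every edge lies on some cycle, so there are no bridges.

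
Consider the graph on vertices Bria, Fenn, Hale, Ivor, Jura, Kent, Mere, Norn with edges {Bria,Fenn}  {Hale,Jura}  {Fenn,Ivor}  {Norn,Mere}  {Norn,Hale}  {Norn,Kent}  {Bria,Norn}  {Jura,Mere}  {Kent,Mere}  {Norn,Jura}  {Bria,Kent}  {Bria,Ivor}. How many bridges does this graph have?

0

The edges on the cycle Bria-Fenn-Ivor-Bria are not bridges since each lies on that cycle.
Every edge lies on some cycle, so there are no bridges.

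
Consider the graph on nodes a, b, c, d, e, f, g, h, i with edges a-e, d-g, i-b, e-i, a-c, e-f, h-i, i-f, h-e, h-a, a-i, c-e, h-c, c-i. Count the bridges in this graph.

2

The edges on the cycle h-a-c-e-h are not bridges since each lies on that cycle.
But removing i-b disconnects i from b; removing g-d disconnects g from d — these are bridges.
That makes 2 bridges.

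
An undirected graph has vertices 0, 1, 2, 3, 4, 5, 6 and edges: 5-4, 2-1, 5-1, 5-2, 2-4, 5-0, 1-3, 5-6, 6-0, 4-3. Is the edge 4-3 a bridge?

After removing 4-3, the path 4-5-1-3 still connects them, so the edge is not a bridge.

No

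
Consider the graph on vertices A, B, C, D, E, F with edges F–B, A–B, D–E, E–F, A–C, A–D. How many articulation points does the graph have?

1

Removing A increases the component count from 1 to 2, so A is a cut vertex.
By contrast removing B leaves 1 component; it is not a cut vertex. No other vertex is a cut vertex either.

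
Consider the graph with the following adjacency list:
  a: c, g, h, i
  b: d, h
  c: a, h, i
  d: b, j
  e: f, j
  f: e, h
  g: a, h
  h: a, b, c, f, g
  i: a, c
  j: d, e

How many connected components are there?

1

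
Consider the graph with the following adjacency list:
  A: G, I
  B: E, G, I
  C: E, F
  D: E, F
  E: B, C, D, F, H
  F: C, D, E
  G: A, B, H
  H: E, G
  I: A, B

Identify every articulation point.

Removing E increases the component count from 1 to 2, so E is a cut vertex.
By contrast removing C leaves 1 component; it is not a cut vertex. No other vertex is a cut vertex either.

E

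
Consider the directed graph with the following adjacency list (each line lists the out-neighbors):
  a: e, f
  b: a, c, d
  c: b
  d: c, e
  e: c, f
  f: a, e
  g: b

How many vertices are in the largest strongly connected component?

{a, b, c, d, e, f} are all mutually reachable — one SCC of size 6.
{g} is an SCC by itself.
The largest has 6 vertices.

6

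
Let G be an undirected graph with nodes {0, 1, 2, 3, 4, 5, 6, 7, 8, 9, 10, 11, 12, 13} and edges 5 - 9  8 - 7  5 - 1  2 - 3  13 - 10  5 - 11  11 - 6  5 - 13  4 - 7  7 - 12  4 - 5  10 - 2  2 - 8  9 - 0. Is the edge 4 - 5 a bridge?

No

After removing 4 - 5, the path 4-7-8-2-10-13-5 still connects them, so the edge is not a bridge.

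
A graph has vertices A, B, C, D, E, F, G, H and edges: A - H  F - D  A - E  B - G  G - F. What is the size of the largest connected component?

4

C is isolated — a component by itself.
Starting from A we can reach A, E, H. That is one component of size 3.
Starting from B we can reach B, D, F, G. That is one component of size 4.
The largest has 4 vertices.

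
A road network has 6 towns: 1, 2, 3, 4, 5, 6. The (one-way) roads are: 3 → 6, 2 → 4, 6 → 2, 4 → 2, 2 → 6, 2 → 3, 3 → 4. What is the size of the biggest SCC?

{2, 3, 4, 6} are all mutually reachable — one SCC of size 4.
{5} is an SCC by itself.
{1} is an SCC by itself.
The largest has 4 vertices.

4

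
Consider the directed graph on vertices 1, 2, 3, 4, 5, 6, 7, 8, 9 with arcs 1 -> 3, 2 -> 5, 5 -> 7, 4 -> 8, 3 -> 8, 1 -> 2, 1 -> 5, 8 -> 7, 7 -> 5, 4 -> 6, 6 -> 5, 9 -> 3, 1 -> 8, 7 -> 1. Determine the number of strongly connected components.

{1, 2, 3, 5, 7, 8} are all mutually reachable — one SCC of size 6.
{9} is an SCC by itself.
{4} is an SCC by itself.
{6} is an SCC by itself.
That gives 4 strongly connected components.

4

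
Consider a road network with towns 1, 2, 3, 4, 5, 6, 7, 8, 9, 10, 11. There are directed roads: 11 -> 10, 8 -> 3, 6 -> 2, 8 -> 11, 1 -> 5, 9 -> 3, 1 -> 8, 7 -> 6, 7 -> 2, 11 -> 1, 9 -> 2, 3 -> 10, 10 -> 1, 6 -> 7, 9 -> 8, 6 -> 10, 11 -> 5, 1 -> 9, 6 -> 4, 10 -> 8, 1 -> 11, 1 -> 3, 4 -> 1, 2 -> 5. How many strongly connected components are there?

5

{1, 3, 8, 9, 10, 11} are all mutually reachable — one SCC of size 6.
{6, 7} are all mutually reachable — one SCC of size 2.
{5} is an SCC by itself.
{4} is an SCC by itself.
{2} is an SCC by itself.
That gives 5 strongly connected components.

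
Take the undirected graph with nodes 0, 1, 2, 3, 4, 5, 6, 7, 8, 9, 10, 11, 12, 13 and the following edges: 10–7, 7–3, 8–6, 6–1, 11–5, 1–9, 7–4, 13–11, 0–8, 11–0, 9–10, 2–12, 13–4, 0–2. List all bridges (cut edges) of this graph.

0-2, 11-5, 12-2, 3-7

The edges on the cycle 13-11-0-8-6-1-9-10-7-4-13 are not bridges since each lies on that cycle.
But removing 2–12 disconnects 2 from 12; removing 11–5 disconnects 11 from 5; removing 7–3 disconnects 7 from 3; removing 0–2 disconnects 0 from 2 — these are bridges.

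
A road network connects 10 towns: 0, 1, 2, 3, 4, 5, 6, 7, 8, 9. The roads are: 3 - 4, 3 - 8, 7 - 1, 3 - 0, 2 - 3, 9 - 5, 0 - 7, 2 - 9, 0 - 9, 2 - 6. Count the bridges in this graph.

6

The edges on the cycle 2-3-0-9-2 are not bridges since each lies on that cycle.
But removing 3 - 8 disconnects 3 from 8; removing 3 - 4 disconnects 3 from 4; removing 2 - 6 disconnects 2 from 6; removing 1 - 7 disconnects 1 from 7 — these are bridges.
In total 6 edges are bridges.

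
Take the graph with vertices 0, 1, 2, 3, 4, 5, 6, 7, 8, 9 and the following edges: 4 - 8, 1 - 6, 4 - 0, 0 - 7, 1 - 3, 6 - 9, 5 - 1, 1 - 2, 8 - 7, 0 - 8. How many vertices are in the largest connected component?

6

Starting from 0 we can reach 0, 4, 7, 8. That is one component of size 4.
Starting from 1 we can reach 1, 2, 3, 5, 6, 9. That is one component of size 6.
The largest has 6 vertices.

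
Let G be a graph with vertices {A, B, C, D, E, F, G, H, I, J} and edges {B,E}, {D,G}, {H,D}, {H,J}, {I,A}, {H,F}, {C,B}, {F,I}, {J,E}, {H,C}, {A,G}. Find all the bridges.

none

The edges on the cycle H-F-I-A-G-D-H are not bridges since each lies on that cycle.
Every edge lies on some cycle, so there are no bridges.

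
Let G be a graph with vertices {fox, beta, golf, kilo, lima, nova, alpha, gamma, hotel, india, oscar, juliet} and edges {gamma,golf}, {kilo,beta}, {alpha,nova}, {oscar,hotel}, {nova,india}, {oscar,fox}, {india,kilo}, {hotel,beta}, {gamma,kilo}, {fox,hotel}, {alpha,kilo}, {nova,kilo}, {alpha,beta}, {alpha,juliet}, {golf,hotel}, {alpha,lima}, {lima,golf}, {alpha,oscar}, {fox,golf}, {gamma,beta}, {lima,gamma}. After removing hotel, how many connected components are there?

1

With hotel gone, the remaining components are: {fox, beta, golf, kilo, lima, nova, alpha, gamma, india, oscar, juliet}.
That is 1 component.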